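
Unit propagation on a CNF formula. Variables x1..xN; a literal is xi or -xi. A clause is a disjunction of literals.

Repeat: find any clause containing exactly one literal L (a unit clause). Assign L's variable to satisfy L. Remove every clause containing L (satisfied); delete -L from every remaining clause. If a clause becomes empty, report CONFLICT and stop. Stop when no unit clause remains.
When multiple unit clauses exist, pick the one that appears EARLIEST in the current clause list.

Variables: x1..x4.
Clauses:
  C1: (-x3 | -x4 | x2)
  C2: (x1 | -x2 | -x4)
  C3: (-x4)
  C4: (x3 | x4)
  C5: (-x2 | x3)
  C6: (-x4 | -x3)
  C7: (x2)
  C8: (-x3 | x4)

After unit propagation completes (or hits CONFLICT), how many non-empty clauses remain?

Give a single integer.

Answer: 1

Derivation:
unit clause [-4] forces x4=F; simplify:
  drop 4 from [3, 4] -> [3]
  drop 4 from [-3, 4] -> [-3]
  satisfied 4 clause(s); 4 remain; assigned so far: [4]
unit clause [3] forces x3=T; simplify:
  drop -3 from [-3] -> [] (empty!)
  satisfied 2 clause(s); 2 remain; assigned so far: [3, 4]
CONFLICT (empty clause)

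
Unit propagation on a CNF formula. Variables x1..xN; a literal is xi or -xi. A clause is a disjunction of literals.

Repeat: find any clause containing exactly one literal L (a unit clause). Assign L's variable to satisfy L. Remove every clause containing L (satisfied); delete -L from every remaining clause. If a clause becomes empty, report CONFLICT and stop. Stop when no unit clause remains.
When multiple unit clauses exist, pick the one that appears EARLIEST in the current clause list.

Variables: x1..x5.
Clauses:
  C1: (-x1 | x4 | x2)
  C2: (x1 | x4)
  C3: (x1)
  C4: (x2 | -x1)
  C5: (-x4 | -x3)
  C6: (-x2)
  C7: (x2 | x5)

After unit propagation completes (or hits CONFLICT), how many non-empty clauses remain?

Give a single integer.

Answer: 1

Derivation:
unit clause [1] forces x1=T; simplify:
  drop -1 from [-1, 4, 2] -> [4, 2]
  drop -1 from [2, -1] -> [2]
  satisfied 2 clause(s); 5 remain; assigned so far: [1]
unit clause [2] forces x2=T; simplify:
  drop -2 from [-2] -> [] (empty!)
  satisfied 3 clause(s); 2 remain; assigned so far: [1, 2]
CONFLICT (empty clause)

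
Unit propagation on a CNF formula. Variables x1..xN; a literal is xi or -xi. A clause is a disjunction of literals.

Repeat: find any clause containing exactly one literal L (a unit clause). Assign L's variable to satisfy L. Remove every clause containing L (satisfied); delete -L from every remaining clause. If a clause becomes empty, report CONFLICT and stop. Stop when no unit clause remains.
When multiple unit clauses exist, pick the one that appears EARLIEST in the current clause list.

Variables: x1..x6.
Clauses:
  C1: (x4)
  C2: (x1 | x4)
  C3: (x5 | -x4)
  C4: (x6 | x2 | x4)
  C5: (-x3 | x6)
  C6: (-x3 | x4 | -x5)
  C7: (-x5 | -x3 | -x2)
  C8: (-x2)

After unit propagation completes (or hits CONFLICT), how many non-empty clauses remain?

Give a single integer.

unit clause [4] forces x4=T; simplify:
  drop -4 from [5, -4] -> [5]
  satisfied 4 clause(s); 4 remain; assigned so far: [4]
unit clause [5] forces x5=T; simplify:
  drop -5 from [-5, -3, -2] -> [-3, -2]
  satisfied 1 clause(s); 3 remain; assigned so far: [4, 5]
unit clause [-2] forces x2=F; simplify:
  satisfied 2 clause(s); 1 remain; assigned so far: [2, 4, 5]

Answer: 1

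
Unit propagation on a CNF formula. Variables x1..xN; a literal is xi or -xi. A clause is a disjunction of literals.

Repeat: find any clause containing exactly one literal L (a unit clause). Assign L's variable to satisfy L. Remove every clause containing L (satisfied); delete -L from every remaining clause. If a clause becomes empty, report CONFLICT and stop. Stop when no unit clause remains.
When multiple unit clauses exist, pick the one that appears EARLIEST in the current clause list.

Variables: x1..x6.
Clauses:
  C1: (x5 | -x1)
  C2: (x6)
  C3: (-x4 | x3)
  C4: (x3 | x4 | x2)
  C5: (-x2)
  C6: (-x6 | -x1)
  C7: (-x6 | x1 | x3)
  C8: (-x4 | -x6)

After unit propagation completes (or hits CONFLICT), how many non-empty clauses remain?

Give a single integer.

unit clause [6] forces x6=T; simplify:
  drop -6 from [-6, -1] -> [-1]
  drop -6 from [-6, 1, 3] -> [1, 3]
  drop -6 from [-4, -6] -> [-4]
  satisfied 1 clause(s); 7 remain; assigned so far: [6]
unit clause [-2] forces x2=F; simplify:
  drop 2 from [3, 4, 2] -> [3, 4]
  satisfied 1 clause(s); 6 remain; assigned so far: [2, 6]
unit clause [-1] forces x1=F; simplify:
  drop 1 from [1, 3] -> [3]
  satisfied 2 clause(s); 4 remain; assigned so far: [1, 2, 6]
unit clause [3] forces x3=T; simplify:
  satisfied 3 clause(s); 1 remain; assigned so far: [1, 2, 3, 6]
unit clause [-4] forces x4=F; simplify:
  satisfied 1 clause(s); 0 remain; assigned so far: [1, 2, 3, 4, 6]

Answer: 0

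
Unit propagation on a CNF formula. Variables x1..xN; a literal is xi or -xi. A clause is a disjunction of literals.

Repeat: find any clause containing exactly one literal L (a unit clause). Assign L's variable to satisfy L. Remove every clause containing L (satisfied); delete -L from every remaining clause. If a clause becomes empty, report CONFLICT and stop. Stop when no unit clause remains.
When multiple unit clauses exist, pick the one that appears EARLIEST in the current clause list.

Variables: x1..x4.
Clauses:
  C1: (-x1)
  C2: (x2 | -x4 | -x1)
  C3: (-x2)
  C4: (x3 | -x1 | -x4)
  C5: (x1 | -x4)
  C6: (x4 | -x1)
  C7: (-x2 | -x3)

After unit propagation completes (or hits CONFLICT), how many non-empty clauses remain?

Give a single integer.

Answer: 0

Derivation:
unit clause [-1] forces x1=F; simplify:
  drop 1 from [1, -4] -> [-4]
  satisfied 4 clause(s); 3 remain; assigned so far: [1]
unit clause [-2] forces x2=F; simplify:
  satisfied 2 clause(s); 1 remain; assigned so far: [1, 2]
unit clause [-4] forces x4=F; simplify:
  satisfied 1 clause(s); 0 remain; assigned so far: [1, 2, 4]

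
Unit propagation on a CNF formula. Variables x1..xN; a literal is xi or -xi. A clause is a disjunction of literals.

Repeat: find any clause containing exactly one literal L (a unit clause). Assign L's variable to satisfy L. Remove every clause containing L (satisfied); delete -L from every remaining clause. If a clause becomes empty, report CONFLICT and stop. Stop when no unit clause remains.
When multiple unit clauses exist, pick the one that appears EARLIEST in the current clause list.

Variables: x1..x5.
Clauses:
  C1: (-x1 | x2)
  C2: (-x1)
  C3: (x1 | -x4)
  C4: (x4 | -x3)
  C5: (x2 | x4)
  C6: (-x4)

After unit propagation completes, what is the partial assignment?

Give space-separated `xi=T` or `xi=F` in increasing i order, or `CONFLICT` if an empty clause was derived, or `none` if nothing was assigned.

Answer: x1=F x2=T x3=F x4=F

Derivation:
unit clause [-1] forces x1=F; simplify:
  drop 1 from [1, -4] -> [-4]
  satisfied 2 clause(s); 4 remain; assigned so far: [1]
unit clause [-4] forces x4=F; simplify:
  drop 4 from [4, -3] -> [-3]
  drop 4 from [2, 4] -> [2]
  satisfied 2 clause(s); 2 remain; assigned so far: [1, 4]
unit clause [-3] forces x3=F; simplify:
  satisfied 1 clause(s); 1 remain; assigned so far: [1, 3, 4]
unit clause [2] forces x2=T; simplify:
  satisfied 1 clause(s); 0 remain; assigned so far: [1, 2, 3, 4]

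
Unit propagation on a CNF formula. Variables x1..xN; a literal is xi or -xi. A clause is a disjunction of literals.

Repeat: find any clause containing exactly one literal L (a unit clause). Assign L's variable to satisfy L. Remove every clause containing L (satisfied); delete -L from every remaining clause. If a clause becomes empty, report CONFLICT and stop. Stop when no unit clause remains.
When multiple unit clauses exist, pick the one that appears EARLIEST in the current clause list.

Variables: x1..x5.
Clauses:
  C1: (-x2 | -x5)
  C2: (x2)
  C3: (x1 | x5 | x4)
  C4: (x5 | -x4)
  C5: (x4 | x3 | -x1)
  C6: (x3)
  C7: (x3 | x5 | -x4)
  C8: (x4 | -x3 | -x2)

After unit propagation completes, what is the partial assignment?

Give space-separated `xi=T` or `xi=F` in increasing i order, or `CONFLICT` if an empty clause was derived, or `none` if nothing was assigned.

unit clause [2] forces x2=T; simplify:
  drop -2 from [-2, -5] -> [-5]
  drop -2 from [4, -3, -2] -> [4, -3]
  satisfied 1 clause(s); 7 remain; assigned so far: [2]
unit clause [-5] forces x5=F; simplify:
  drop 5 from [1, 5, 4] -> [1, 4]
  drop 5 from [5, -4] -> [-4]
  drop 5 from [3, 5, -4] -> [3, -4]
  satisfied 1 clause(s); 6 remain; assigned so far: [2, 5]
unit clause [-4] forces x4=F; simplify:
  drop 4 from [1, 4] -> [1]
  drop 4 from [4, 3, -1] -> [3, -1]
  drop 4 from [4, -3] -> [-3]
  satisfied 2 clause(s); 4 remain; assigned so far: [2, 4, 5]
unit clause [1] forces x1=T; simplify:
  drop -1 from [3, -1] -> [3]
  satisfied 1 clause(s); 3 remain; assigned so far: [1, 2, 4, 5]
unit clause [3] forces x3=T; simplify:
  drop -3 from [-3] -> [] (empty!)
  satisfied 2 clause(s); 1 remain; assigned so far: [1, 2, 3, 4, 5]
CONFLICT (empty clause)

Answer: CONFLICT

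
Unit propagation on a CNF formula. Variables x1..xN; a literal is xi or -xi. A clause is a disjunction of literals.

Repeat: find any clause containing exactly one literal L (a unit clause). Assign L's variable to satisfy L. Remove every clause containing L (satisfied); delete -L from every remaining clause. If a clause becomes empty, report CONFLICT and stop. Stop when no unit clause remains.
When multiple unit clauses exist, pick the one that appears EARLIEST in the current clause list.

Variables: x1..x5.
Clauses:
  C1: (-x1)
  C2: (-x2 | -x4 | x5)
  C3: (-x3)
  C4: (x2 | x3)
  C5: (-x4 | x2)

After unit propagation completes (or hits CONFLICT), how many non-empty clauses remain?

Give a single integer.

unit clause [-1] forces x1=F; simplify:
  satisfied 1 clause(s); 4 remain; assigned so far: [1]
unit clause [-3] forces x3=F; simplify:
  drop 3 from [2, 3] -> [2]
  satisfied 1 clause(s); 3 remain; assigned so far: [1, 3]
unit clause [2] forces x2=T; simplify:
  drop -2 from [-2, -4, 5] -> [-4, 5]
  satisfied 2 clause(s); 1 remain; assigned so far: [1, 2, 3]

Answer: 1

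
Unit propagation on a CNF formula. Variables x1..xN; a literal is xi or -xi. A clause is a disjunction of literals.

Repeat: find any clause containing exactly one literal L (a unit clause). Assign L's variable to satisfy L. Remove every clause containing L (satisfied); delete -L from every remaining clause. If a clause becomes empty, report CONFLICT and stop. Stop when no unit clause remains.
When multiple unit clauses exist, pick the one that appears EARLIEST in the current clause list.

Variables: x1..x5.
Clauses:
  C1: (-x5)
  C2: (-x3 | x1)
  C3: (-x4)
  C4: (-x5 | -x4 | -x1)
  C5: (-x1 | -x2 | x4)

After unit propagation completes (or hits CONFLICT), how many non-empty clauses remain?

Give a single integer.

Answer: 2

Derivation:
unit clause [-5] forces x5=F; simplify:
  satisfied 2 clause(s); 3 remain; assigned so far: [5]
unit clause [-4] forces x4=F; simplify:
  drop 4 from [-1, -2, 4] -> [-1, -2]
  satisfied 1 clause(s); 2 remain; assigned so far: [4, 5]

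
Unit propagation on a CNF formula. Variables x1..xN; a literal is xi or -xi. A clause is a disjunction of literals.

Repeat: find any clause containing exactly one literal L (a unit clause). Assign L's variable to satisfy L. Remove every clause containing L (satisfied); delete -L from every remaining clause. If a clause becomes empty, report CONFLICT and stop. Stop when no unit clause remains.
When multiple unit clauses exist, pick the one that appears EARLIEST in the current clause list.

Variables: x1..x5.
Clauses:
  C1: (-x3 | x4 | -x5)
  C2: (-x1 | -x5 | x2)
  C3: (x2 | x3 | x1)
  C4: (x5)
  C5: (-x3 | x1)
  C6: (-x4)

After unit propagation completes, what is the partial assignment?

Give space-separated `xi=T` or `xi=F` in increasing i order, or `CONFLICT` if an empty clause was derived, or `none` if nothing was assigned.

unit clause [5] forces x5=T; simplify:
  drop -5 from [-3, 4, -5] -> [-3, 4]
  drop -5 from [-1, -5, 2] -> [-1, 2]
  satisfied 1 clause(s); 5 remain; assigned so far: [5]
unit clause [-4] forces x4=F; simplify:
  drop 4 from [-3, 4] -> [-3]
  satisfied 1 clause(s); 4 remain; assigned so far: [4, 5]
unit clause [-3] forces x3=F; simplify:
  drop 3 from [2, 3, 1] -> [2, 1]
  satisfied 2 clause(s); 2 remain; assigned so far: [3, 4, 5]

Answer: x3=F x4=F x5=T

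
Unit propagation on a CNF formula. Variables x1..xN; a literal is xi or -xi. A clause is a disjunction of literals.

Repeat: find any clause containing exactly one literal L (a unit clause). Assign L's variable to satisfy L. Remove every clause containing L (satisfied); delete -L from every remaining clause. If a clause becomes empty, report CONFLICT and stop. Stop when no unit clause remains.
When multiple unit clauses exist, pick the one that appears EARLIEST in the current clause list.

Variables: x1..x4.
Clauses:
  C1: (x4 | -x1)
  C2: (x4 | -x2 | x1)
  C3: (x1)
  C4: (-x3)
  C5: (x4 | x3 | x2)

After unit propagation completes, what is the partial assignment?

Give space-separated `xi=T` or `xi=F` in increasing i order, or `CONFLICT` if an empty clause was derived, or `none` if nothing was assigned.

unit clause [1] forces x1=T; simplify:
  drop -1 from [4, -1] -> [4]
  satisfied 2 clause(s); 3 remain; assigned so far: [1]
unit clause [4] forces x4=T; simplify:
  satisfied 2 clause(s); 1 remain; assigned so far: [1, 4]
unit clause [-3] forces x3=F; simplify:
  satisfied 1 clause(s); 0 remain; assigned so far: [1, 3, 4]

Answer: x1=T x3=F x4=T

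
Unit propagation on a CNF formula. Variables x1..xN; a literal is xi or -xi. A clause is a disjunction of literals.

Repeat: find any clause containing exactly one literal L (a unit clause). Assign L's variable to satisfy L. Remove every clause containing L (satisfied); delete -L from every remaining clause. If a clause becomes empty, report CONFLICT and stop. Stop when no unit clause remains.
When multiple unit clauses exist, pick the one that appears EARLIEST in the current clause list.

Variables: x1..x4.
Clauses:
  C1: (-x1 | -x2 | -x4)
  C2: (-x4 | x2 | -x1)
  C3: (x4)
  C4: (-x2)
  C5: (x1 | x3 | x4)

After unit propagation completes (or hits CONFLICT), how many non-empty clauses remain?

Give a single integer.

unit clause [4] forces x4=T; simplify:
  drop -4 from [-1, -2, -4] -> [-1, -2]
  drop -4 from [-4, 2, -1] -> [2, -1]
  satisfied 2 clause(s); 3 remain; assigned so far: [4]
unit clause [-2] forces x2=F; simplify:
  drop 2 from [2, -1] -> [-1]
  satisfied 2 clause(s); 1 remain; assigned so far: [2, 4]
unit clause [-1] forces x1=F; simplify:
  satisfied 1 clause(s); 0 remain; assigned so far: [1, 2, 4]

Answer: 0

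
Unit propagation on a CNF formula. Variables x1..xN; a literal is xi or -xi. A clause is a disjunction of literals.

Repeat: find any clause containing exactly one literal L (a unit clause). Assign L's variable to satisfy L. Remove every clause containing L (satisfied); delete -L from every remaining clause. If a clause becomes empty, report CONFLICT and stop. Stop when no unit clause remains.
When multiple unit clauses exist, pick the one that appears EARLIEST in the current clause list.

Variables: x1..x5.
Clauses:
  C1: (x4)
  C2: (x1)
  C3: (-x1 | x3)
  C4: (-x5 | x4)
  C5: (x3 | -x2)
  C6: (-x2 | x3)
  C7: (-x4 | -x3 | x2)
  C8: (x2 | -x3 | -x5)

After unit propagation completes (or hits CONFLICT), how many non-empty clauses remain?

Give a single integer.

unit clause [4] forces x4=T; simplify:
  drop -4 from [-4, -3, 2] -> [-3, 2]
  satisfied 2 clause(s); 6 remain; assigned so far: [4]
unit clause [1] forces x1=T; simplify:
  drop -1 from [-1, 3] -> [3]
  satisfied 1 clause(s); 5 remain; assigned so far: [1, 4]
unit clause [3] forces x3=T; simplify:
  drop -3 from [-3, 2] -> [2]
  drop -3 from [2, -3, -5] -> [2, -5]
  satisfied 3 clause(s); 2 remain; assigned so far: [1, 3, 4]
unit clause [2] forces x2=T; simplify:
  satisfied 2 clause(s); 0 remain; assigned so far: [1, 2, 3, 4]

Answer: 0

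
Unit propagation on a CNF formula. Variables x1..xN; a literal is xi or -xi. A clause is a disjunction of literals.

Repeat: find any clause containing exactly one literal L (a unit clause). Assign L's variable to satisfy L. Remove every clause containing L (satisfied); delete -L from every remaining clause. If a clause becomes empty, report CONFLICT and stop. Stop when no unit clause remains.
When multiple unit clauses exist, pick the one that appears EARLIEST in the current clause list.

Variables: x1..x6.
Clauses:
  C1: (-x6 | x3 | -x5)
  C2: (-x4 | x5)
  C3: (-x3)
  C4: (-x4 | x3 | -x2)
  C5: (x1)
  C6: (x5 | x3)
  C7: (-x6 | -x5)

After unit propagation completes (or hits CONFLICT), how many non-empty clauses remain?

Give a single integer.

unit clause [-3] forces x3=F; simplify:
  drop 3 from [-6, 3, -5] -> [-6, -5]
  drop 3 from [-4, 3, -2] -> [-4, -2]
  drop 3 from [5, 3] -> [5]
  satisfied 1 clause(s); 6 remain; assigned so far: [3]
unit clause [1] forces x1=T; simplify:
  satisfied 1 clause(s); 5 remain; assigned so far: [1, 3]
unit clause [5] forces x5=T; simplify:
  drop -5 from [-6, -5] -> [-6]
  drop -5 from [-6, -5] -> [-6]
  satisfied 2 clause(s); 3 remain; assigned so far: [1, 3, 5]
unit clause [-6] forces x6=F; simplify:
  satisfied 2 clause(s); 1 remain; assigned so far: [1, 3, 5, 6]

Answer: 1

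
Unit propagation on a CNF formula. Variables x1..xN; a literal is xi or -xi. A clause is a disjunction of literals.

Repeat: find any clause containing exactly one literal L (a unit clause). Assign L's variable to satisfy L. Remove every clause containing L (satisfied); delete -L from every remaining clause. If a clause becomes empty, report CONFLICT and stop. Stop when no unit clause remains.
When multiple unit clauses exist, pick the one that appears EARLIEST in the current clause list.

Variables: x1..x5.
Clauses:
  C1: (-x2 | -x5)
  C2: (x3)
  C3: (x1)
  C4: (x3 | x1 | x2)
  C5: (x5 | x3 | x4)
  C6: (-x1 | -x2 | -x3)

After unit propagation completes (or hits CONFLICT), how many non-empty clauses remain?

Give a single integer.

unit clause [3] forces x3=T; simplify:
  drop -3 from [-1, -2, -3] -> [-1, -2]
  satisfied 3 clause(s); 3 remain; assigned so far: [3]
unit clause [1] forces x1=T; simplify:
  drop -1 from [-1, -2] -> [-2]
  satisfied 1 clause(s); 2 remain; assigned so far: [1, 3]
unit clause [-2] forces x2=F; simplify:
  satisfied 2 clause(s); 0 remain; assigned so far: [1, 2, 3]

Answer: 0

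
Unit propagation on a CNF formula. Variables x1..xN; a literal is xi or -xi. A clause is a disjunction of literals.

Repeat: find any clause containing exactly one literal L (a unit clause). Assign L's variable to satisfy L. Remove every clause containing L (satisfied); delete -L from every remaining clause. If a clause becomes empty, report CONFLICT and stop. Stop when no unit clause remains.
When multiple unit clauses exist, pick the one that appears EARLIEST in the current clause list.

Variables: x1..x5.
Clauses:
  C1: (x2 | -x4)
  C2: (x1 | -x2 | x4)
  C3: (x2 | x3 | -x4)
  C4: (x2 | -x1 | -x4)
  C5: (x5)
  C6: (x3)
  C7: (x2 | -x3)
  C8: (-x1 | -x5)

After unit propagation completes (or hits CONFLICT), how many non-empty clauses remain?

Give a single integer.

Answer: 0

Derivation:
unit clause [5] forces x5=T; simplify:
  drop -5 from [-1, -5] -> [-1]
  satisfied 1 clause(s); 7 remain; assigned so far: [5]
unit clause [3] forces x3=T; simplify:
  drop -3 from [2, -3] -> [2]
  satisfied 2 clause(s); 5 remain; assigned so far: [3, 5]
unit clause [2] forces x2=T; simplify:
  drop -2 from [1, -2, 4] -> [1, 4]
  satisfied 3 clause(s); 2 remain; assigned so far: [2, 3, 5]
unit clause [-1] forces x1=F; simplify:
  drop 1 from [1, 4] -> [4]
  satisfied 1 clause(s); 1 remain; assigned so far: [1, 2, 3, 5]
unit clause [4] forces x4=T; simplify:
  satisfied 1 clause(s); 0 remain; assigned so far: [1, 2, 3, 4, 5]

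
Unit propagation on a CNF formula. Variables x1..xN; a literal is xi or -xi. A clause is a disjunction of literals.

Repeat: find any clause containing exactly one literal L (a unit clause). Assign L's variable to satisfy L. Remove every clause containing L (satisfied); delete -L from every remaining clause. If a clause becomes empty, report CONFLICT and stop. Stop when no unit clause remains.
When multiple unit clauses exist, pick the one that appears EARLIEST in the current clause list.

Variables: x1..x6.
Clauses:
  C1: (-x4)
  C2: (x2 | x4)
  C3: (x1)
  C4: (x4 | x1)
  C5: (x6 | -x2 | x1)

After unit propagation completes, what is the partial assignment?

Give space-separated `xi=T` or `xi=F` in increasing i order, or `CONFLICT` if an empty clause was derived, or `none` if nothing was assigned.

unit clause [-4] forces x4=F; simplify:
  drop 4 from [2, 4] -> [2]
  drop 4 from [4, 1] -> [1]
  satisfied 1 clause(s); 4 remain; assigned so far: [4]
unit clause [2] forces x2=T; simplify:
  drop -2 from [6, -2, 1] -> [6, 1]
  satisfied 1 clause(s); 3 remain; assigned so far: [2, 4]
unit clause [1] forces x1=T; simplify:
  satisfied 3 clause(s); 0 remain; assigned so far: [1, 2, 4]

Answer: x1=T x2=T x4=F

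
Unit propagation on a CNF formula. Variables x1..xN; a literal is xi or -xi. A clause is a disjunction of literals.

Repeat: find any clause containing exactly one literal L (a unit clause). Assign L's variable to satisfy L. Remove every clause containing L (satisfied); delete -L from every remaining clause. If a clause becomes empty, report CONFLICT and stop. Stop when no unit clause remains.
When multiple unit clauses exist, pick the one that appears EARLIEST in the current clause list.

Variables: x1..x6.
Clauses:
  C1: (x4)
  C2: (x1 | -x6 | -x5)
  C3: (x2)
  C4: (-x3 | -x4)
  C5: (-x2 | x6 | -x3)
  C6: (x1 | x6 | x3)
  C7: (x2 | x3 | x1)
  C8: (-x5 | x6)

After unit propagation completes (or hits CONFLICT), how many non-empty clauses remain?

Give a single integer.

unit clause [4] forces x4=T; simplify:
  drop -4 from [-3, -4] -> [-3]
  satisfied 1 clause(s); 7 remain; assigned so far: [4]
unit clause [2] forces x2=T; simplify:
  drop -2 from [-2, 6, -3] -> [6, -3]
  satisfied 2 clause(s); 5 remain; assigned so far: [2, 4]
unit clause [-3] forces x3=F; simplify:
  drop 3 from [1, 6, 3] -> [1, 6]
  satisfied 2 clause(s); 3 remain; assigned so far: [2, 3, 4]

Answer: 3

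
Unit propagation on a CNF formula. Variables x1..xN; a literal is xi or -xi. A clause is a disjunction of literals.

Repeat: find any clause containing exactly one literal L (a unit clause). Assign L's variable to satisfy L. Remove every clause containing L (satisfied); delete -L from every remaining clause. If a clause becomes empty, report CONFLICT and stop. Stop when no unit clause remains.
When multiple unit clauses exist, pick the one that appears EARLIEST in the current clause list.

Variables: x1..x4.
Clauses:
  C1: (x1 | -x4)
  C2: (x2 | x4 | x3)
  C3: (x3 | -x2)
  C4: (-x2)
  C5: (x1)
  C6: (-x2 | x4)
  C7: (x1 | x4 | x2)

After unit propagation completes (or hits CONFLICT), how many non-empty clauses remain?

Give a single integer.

unit clause [-2] forces x2=F; simplify:
  drop 2 from [2, 4, 3] -> [4, 3]
  drop 2 from [1, 4, 2] -> [1, 4]
  satisfied 3 clause(s); 4 remain; assigned so far: [2]
unit clause [1] forces x1=T; simplify:
  satisfied 3 clause(s); 1 remain; assigned so far: [1, 2]

Answer: 1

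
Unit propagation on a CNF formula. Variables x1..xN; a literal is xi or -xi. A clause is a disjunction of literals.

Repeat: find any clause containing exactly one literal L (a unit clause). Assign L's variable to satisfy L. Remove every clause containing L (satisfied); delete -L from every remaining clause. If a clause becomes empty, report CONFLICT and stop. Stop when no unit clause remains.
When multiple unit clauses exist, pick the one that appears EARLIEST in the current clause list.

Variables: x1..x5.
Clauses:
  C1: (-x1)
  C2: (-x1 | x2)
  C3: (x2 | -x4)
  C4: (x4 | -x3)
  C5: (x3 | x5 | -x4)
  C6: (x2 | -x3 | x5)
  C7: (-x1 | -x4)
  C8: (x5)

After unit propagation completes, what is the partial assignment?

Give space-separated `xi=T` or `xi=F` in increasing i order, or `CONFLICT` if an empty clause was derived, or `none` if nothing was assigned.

unit clause [-1] forces x1=F; simplify:
  satisfied 3 clause(s); 5 remain; assigned so far: [1]
unit clause [5] forces x5=T; simplify:
  satisfied 3 clause(s); 2 remain; assigned so far: [1, 5]

Answer: x1=F x5=T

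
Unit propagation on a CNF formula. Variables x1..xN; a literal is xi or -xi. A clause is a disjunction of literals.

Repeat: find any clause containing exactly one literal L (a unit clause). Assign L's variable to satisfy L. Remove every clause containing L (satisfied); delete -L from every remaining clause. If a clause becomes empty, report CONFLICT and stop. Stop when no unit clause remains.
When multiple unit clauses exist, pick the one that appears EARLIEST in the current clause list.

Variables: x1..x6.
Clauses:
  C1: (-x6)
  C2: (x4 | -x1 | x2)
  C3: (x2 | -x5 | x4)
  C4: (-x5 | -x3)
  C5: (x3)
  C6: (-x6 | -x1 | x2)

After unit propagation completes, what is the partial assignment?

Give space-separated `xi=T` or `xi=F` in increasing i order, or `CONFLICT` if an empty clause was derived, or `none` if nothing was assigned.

unit clause [-6] forces x6=F; simplify:
  satisfied 2 clause(s); 4 remain; assigned so far: [6]
unit clause [3] forces x3=T; simplify:
  drop -3 from [-5, -3] -> [-5]
  satisfied 1 clause(s); 3 remain; assigned so far: [3, 6]
unit clause [-5] forces x5=F; simplify:
  satisfied 2 clause(s); 1 remain; assigned so far: [3, 5, 6]

Answer: x3=T x5=F x6=F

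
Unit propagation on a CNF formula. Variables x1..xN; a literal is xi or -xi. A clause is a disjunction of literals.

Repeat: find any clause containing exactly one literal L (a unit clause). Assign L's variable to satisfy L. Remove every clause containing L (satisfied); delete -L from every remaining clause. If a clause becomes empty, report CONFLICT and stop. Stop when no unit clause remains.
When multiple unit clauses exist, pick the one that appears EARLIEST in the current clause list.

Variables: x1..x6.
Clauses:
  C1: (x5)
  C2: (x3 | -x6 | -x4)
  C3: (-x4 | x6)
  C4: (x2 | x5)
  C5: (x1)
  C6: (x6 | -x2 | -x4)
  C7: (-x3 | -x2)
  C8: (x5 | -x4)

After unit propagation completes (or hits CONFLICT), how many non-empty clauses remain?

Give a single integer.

Answer: 4

Derivation:
unit clause [5] forces x5=T; simplify:
  satisfied 3 clause(s); 5 remain; assigned so far: [5]
unit clause [1] forces x1=T; simplify:
  satisfied 1 clause(s); 4 remain; assigned so far: [1, 5]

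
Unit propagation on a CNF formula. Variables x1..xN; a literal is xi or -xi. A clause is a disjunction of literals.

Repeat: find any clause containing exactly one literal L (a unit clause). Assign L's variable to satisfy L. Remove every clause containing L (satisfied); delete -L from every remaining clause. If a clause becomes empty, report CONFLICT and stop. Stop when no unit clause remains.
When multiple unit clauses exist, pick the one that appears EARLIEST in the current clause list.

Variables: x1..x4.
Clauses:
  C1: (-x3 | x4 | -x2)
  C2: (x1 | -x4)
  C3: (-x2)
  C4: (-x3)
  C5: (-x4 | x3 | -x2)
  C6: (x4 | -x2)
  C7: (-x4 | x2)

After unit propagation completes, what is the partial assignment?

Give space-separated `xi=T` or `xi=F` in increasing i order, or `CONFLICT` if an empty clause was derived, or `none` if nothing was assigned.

unit clause [-2] forces x2=F; simplify:
  drop 2 from [-4, 2] -> [-4]
  satisfied 4 clause(s); 3 remain; assigned so far: [2]
unit clause [-3] forces x3=F; simplify:
  satisfied 1 clause(s); 2 remain; assigned so far: [2, 3]
unit clause [-4] forces x4=F; simplify:
  satisfied 2 clause(s); 0 remain; assigned so far: [2, 3, 4]

Answer: x2=F x3=F x4=F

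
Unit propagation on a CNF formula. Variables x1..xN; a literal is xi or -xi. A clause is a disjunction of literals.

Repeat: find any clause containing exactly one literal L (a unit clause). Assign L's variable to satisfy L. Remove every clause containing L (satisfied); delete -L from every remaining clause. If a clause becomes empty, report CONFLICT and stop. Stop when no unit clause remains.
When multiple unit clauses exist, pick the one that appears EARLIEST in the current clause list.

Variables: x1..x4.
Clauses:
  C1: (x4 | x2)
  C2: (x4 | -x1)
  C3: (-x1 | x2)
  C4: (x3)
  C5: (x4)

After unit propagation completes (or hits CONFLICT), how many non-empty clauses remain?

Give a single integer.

unit clause [3] forces x3=T; simplify:
  satisfied 1 clause(s); 4 remain; assigned so far: [3]
unit clause [4] forces x4=T; simplify:
  satisfied 3 clause(s); 1 remain; assigned so far: [3, 4]

Answer: 1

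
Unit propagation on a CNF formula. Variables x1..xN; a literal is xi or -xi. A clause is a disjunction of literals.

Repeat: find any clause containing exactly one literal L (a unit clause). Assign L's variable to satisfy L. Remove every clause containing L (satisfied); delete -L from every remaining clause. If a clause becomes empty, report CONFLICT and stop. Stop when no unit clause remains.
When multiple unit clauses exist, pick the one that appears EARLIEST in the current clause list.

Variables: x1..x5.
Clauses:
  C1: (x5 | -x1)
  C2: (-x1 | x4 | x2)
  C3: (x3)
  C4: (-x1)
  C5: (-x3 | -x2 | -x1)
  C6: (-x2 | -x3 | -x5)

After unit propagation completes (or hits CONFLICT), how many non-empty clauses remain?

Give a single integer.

unit clause [3] forces x3=T; simplify:
  drop -3 from [-3, -2, -1] -> [-2, -1]
  drop -3 from [-2, -3, -5] -> [-2, -5]
  satisfied 1 clause(s); 5 remain; assigned so far: [3]
unit clause [-1] forces x1=F; simplify:
  satisfied 4 clause(s); 1 remain; assigned so far: [1, 3]

Answer: 1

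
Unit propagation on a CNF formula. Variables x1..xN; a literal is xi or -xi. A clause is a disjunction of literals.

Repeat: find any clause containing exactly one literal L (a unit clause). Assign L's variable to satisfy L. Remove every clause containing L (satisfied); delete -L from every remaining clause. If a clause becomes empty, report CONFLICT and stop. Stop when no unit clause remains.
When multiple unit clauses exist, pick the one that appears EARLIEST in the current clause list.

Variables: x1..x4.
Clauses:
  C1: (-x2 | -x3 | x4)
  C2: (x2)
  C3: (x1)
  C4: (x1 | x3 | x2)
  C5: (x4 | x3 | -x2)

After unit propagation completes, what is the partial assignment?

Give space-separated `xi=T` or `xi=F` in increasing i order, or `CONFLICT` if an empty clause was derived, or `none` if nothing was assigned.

Answer: x1=T x2=T

Derivation:
unit clause [2] forces x2=T; simplify:
  drop -2 from [-2, -3, 4] -> [-3, 4]
  drop -2 from [4, 3, -2] -> [4, 3]
  satisfied 2 clause(s); 3 remain; assigned so far: [2]
unit clause [1] forces x1=T; simplify:
  satisfied 1 clause(s); 2 remain; assigned so far: [1, 2]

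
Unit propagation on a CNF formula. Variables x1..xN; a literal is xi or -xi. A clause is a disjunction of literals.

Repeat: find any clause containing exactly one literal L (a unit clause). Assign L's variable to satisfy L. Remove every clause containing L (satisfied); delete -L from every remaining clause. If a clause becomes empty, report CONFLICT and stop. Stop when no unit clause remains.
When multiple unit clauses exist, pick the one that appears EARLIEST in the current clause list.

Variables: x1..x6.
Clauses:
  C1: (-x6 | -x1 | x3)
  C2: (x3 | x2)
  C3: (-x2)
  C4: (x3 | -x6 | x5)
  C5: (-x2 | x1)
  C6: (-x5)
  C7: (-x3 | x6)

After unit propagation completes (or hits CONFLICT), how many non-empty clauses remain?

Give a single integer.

Answer: 0

Derivation:
unit clause [-2] forces x2=F; simplify:
  drop 2 from [3, 2] -> [3]
  satisfied 2 clause(s); 5 remain; assigned so far: [2]
unit clause [3] forces x3=T; simplify:
  drop -3 from [-3, 6] -> [6]
  satisfied 3 clause(s); 2 remain; assigned so far: [2, 3]
unit clause [-5] forces x5=F; simplify:
  satisfied 1 clause(s); 1 remain; assigned so far: [2, 3, 5]
unit clause [6] forces x6=T; simplify:
  satisfied 1 clause(s); 0 remain; assigned so far: [2, 3, 5, 6]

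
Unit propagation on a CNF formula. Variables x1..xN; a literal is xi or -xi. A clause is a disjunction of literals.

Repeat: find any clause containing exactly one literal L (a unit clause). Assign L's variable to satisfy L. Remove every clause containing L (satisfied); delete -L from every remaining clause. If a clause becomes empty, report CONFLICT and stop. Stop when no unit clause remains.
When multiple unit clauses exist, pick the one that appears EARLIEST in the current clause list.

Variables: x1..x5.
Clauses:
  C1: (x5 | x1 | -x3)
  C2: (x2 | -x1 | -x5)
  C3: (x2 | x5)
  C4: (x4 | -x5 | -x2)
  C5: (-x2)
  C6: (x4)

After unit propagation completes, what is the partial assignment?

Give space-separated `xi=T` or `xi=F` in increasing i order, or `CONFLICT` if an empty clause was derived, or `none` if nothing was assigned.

Answer: x1=F x2=F x4=T x5=T

Derivation:
unit clause [-2] forces x2=F; simplify:
  drop 2 from [2, -1, -5] -> [-1, -5]
  drop 2 from [2, 5] -> [5]
  satisfied 2 clause(s); 4 remain; assigned so far: [2]
unit clause [5] forces x5=T; simplify:
  drop -5 from [-1, -5] -> [-1]
  satisfied 2 clause(s); 2 remain; assigned so far: [2, 5]
unit clause [-1] forces x1=F; simplify:
  satisfied 1 clause(s); 1 remain; assigned so far: [1, 2, 5]
unit clause [4] forces x4=T; simplify:
  satisfied 1 clause(s); 0 remain; assigned so far: [1, 2, 4, 5]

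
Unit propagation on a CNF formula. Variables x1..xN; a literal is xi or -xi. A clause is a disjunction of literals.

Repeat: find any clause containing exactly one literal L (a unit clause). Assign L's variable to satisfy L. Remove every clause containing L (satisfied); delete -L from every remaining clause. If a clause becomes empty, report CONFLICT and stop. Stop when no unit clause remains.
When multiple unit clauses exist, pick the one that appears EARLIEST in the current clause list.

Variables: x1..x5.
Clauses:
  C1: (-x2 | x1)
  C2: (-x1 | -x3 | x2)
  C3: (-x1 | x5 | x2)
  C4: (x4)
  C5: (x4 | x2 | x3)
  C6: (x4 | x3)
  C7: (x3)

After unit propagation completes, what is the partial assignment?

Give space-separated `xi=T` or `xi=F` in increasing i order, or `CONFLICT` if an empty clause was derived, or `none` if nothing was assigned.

unit clause [4] forces x4=T; simplify:
  satisfied 3 clause(s); 4 remain; assigned so far: [4]
unit clause [3] forces x3=T; simplify:
  drop -3 from [-1, -3, 2] -> [-1, 2]
  satisfied 1 clause(s); 3 remain; assigned so far: [3, 4]

Answer: x3=T x4=T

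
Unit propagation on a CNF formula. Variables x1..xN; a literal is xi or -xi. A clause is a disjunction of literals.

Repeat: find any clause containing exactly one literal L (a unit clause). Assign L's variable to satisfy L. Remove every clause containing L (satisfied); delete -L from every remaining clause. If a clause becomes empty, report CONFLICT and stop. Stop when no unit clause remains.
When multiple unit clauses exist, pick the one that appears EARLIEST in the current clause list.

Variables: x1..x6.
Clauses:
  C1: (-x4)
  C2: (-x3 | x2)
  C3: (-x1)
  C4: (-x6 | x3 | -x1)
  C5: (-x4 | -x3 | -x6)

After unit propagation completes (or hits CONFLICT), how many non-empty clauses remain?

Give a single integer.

Answer: 1

Derivation:
unit clause [-4] forces x4=F; simplify:
  satisfied 2 clause(s); 3 remain; assigned so far: [4]
unit clause [-1] forces x1=F; simplify:
  satisfied 2 clause(s); 1 remain; assigned so far: [1, 4]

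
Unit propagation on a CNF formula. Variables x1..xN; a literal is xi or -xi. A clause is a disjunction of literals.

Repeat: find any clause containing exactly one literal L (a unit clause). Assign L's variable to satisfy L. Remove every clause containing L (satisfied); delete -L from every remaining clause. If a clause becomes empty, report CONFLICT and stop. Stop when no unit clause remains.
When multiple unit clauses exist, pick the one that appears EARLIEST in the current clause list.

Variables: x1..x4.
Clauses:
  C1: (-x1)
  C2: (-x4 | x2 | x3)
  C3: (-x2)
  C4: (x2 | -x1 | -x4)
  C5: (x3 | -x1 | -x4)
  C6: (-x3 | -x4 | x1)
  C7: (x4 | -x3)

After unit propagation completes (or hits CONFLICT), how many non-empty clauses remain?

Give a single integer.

Answer: 3

Derivation:
unit clause [-1] forces x1=F; simplify:
  drop 1 from [-3, -4, 1] -> [-3, -4]
  satisfied 3 clause(s); 4 remain; assigned so far: [1]
unit clause [-2] forces x2=F; simplify:
  drop 2 from [-4, 2, 3] -> [-4, 3]
  satisfied 1 clause(s); 3 remain; assigned so far: [1, 2]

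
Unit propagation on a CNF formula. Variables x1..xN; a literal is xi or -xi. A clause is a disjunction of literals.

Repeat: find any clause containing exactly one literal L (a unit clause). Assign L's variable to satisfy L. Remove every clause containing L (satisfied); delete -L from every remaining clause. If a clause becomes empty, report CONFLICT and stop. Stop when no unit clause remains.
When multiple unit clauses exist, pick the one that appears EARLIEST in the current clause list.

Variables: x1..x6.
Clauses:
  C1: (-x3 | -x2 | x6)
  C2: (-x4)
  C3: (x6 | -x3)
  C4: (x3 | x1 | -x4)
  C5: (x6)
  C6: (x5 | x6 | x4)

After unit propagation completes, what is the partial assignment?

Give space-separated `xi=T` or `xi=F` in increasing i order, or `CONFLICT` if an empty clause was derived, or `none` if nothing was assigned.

unit clause [-4] forces x4=F; simplify:
  drop 4 from [5, 6, 4] -> [5, 6]
  satisfied 2 clause(s); 4 remain; assigned so far: [4]
unit clause [6] forces x6=T; simplify:
  satisfied 4 clause(s); 0 remain; assigned so far: [4, 6]

Answer: x4=F x6=T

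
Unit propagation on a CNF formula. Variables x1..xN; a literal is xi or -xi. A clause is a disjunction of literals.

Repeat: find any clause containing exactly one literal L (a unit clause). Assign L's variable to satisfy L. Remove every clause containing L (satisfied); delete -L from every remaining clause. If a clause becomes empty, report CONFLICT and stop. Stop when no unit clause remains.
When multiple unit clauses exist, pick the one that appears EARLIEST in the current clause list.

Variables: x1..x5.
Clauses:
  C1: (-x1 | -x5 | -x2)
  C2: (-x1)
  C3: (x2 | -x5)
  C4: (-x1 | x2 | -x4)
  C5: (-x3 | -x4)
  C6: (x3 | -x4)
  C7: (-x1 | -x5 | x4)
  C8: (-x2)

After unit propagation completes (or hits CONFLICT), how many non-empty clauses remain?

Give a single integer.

Answer: 2

Derivation:
unit clause [-1] forces x1=F; simplify:
  satisfied 4 clause(s); 4 remain; assigned so far: [1]
unit clause [-2] forces x2=F; simplify:
  drop 2 from [2, -5] -> [-5]
  satisfied 1 clause(s); 3 remain; assigned so far: [1, 2]
unit clause [-5] forces x5=F; simplify:
  satisfied 1 clause(s); 2 remain; assigned so far: [1, 2, 5]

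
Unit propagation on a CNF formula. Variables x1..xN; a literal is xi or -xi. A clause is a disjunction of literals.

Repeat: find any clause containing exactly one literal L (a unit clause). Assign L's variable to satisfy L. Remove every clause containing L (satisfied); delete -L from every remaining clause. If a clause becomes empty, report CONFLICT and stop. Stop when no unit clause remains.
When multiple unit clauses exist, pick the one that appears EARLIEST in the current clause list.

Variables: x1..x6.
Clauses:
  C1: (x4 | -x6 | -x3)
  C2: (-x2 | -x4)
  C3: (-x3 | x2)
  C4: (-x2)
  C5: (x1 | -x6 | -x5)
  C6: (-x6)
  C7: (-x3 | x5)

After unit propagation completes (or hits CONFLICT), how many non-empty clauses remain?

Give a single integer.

unit clause [-2] forces x2=F; simplify:
  drop 2 from [-3, 2] -> [-3]
  satisfied 2 clause(s); 5 remain; assigned so far: [2]
unit clause [-3] forces x3=F; simplify:
  satisfied 3 clause(s); 2 remain; assigned so far: [2, 3]
unit clause [-6] forces x6=F; simplify:
  satisfied 2 clause(s); 0 remain; assigned so far: [2, 3, 6]

Answer: 0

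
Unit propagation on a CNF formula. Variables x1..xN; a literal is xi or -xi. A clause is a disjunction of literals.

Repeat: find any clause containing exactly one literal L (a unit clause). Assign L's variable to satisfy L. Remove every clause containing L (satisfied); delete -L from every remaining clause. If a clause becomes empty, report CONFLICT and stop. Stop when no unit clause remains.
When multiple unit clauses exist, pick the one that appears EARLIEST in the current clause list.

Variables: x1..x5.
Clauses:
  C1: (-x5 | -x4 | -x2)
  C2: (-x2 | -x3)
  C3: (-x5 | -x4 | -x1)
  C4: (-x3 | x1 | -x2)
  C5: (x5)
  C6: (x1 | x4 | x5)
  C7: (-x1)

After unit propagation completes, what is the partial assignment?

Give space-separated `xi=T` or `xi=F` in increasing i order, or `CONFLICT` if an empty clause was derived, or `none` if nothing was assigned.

unit clause [5] forces x5=T; simplify:
  drop -5 from [-5, -4, -2] -> [-4, -2]
  drop -5 from [-5, -4, -1] -> [-4, -1]
  satisfied 2 clause(s); 5 remain; assigned so far: [5]
unit clause [-1] forces x1=F; simplify:
  drop 1 from [-3, 1, -2] -> [-3, -2]
  satisfied 2 clause(s); 3 remain; assigned so far: [1, 5]

Answer: x1=F x5=T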